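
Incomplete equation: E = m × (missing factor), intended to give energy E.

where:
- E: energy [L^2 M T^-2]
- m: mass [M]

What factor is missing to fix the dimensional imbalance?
v² (velocity squared), dimensions [L^2 T^-2]

E has dimensions [L^2 M T^-2] and m has dimensions [M].
The missing factor must have dimensions [L^2 M T^-2] / [M] = [L^2 T^-2], i.e. velocity squared (v²).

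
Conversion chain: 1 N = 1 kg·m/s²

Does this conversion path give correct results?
The chain is correct (no errors).

Correct: Newton is defined as kg·m/s²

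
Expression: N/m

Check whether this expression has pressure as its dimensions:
No

The expression N/m has dimensions [M T^-2], but pressure has dimensions [L^-1 M T^-2].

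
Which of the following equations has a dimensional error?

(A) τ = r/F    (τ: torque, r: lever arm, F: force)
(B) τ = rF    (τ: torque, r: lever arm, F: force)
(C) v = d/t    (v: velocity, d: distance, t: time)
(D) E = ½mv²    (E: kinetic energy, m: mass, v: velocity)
(A) τ = r/F

The equation (A) τ = r/F is dimensionally incorrect.

LHS (τ): [L^2 M T^-2]
RHS (r/F): [M^-1 T^2] ✗

The dimensions do not match. The other three equations balance.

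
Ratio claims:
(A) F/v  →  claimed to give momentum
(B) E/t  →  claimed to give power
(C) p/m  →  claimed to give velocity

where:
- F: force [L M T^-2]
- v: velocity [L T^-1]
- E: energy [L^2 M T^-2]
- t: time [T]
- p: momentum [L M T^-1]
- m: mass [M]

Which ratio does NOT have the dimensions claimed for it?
(A) F/v does not give momentum

(A) F/v: [M T^-1] ≠ momentum [L M T^-1] ✗
(B) E/t: [L^2 M T^-3] = power [L^2 M T^-3] ✓
(C) p/m: [L T^-1] = velocity [L T^-1] ✓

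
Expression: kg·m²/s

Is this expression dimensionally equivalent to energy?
No

The expression kg·m²/s has dimensions [L^2 M T^-1], but energy has dimensions [L^2 M T^-2].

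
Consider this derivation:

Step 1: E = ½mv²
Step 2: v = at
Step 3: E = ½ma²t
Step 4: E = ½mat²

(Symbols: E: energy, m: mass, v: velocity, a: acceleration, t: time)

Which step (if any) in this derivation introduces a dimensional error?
Step 3

Step 1: E = ½mv² → LHS [L^2 M T^-2], RHS [L^2 M T^-2] ✓
Step 2: v = at → LHS [L T^-1], RHS [L T^-1] ✓
Step 3: E = ½ma²t → LHS [L^2 M T^-2], RHS [L^2 M T^-3] ✗

The first dimensional inconsistency appears in step 3: E = ½ma²t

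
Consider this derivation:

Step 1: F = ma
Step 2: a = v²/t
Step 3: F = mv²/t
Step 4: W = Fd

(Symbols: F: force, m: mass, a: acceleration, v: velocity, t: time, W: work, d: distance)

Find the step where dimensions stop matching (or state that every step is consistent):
Step 2

Step 1: F = ma → LHS [L M T^-2], RHS [L M T^-2] ✓
Step 2: a = v²/t → LHS [L T^-2], RHS [L^2 T^-3] ✗

The first dimensional inconsistency appears in step 2: a = v²/t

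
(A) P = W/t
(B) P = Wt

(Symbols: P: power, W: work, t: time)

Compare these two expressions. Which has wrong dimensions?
(B)

(A) P = W/t: LHS [L^2 M T^-3], RHS [L^2 M T^-3] ✓
(B) P = Wt: LHS [L^2 M T^-3], RHS [L^2 M T^-1] ✗

Expression (B) P = Wt is dimensionally incorrect.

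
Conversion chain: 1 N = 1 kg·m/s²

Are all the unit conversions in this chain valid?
The chain is correct (no errors).

Correct: Newton is defined as kg·m/s²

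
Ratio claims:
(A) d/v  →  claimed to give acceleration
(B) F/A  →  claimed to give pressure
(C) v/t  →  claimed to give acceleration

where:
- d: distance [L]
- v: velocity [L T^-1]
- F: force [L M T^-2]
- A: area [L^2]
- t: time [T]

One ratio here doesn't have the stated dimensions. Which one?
(A) d/v does not give acceleration

(A) d/v: [T] ≠ acceleration [L T^-2] ✗
(B) F/A: [L^-1 M T^-2] = pressure [L^-1 M T^-2] ✓
(C) v/t: [L T^-2] = acceleration [L T^-2] ✓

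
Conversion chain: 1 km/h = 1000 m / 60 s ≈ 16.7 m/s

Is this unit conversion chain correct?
The chain is incorrect (it contains an error).

Incorrect: 1 h = 3600 s, not 60 s (1 km/h ≈ 0.278 m/s)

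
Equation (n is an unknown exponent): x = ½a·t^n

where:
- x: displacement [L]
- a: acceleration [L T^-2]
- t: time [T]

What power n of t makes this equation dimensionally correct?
n = 2

x has dimensions [L]; t has dimensions [T].
The rest of the RHS has dimensions [L T^-2], so t^n must supply [T^2].
With n = 2: ½a·t^2 has dimensions [L], matching the LHS ✓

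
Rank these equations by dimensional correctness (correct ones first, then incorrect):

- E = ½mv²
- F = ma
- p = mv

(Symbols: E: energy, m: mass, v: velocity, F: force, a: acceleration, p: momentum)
Dimensionally correct: E = ½mv², F = ma, p = mv
Dimensionally incorrect: none
Ordered (correct first, then incorrect): E = ½mv², F = ma, p = mv

- E = ½mv²: LHS [L^2 M T^-2], RHS [L^2 M T^-2] → correct ✓
- F = ma: LHS [L M T^-2], RHS [L M T^-2] → correct ✓
- p = mv: LHS [L M T^-1], RHS [L M T^-1] → correct ✓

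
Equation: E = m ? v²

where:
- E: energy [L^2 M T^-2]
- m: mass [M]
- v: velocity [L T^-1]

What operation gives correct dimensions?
multiplication (×): E = m × v²

E [L^2 M T^-2]; m [M]; v² [L^2 T^-2].
m × v² → [L^2 M T^-2] ✓
m ÷ v² → [L^-2 M T^2] ✗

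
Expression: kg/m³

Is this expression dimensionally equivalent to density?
Yes

The expression kg/m³ has dimensions [L^-3 M], which is exactly density [L^-3 M].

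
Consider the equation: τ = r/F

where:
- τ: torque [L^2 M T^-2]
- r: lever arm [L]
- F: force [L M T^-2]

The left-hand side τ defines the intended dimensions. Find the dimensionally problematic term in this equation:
The right-hand side term r/F

τ has dimensions [L^2 M T^-2], but r/F has dimensions [M^-1 T^2], so the term r/F is dimensionally wrong for τ.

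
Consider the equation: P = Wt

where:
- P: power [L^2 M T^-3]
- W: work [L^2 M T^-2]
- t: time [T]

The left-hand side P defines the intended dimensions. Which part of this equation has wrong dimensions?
The right-hand side term Wt

P has dimensions [L^2 M T^-3], but Wt has dimensions [L^2 M T^-1], so the term Wt is dimensionally wrong for P.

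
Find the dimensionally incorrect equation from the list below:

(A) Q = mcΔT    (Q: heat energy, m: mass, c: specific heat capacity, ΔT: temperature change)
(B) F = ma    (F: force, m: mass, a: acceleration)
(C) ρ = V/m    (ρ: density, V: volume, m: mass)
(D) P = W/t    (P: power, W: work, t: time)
(C) ρ = V/m

The equation (C) ρ = V/m is dimensionally incorrect.

LHS (ρ): [L^-3 M]
RHS (V/m): [L^3 M^-1] ✗

The dimensions do not match. The other three equations balance.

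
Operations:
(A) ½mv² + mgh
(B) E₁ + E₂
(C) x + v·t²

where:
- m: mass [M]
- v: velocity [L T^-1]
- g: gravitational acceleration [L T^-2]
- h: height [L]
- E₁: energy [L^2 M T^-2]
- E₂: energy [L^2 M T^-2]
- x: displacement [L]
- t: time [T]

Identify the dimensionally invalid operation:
(C) x + v·t²

(A) ½mv² + mgh: ½mv² [L^2 M T^-2] and mgh [L^2 M T^-2] — same dimensions ✓
(B) E₁ + E₂: E₁ [L^2 M T^-2] and E₂ [L^2 M T^-2] — same dimensions ✓
(C) x + v·t²: x [L] and v·t² [L T] — different dimensions cannot be added/subtracted ✗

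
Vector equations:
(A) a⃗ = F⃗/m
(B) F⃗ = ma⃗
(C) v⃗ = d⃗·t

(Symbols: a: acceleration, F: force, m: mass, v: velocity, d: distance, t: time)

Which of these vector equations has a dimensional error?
(C) v⃗ = d⃗·t

(A) a⃗ = F⃗/m: LHS [L T^-2], RHS [L T^-2] ✓ — force (vector) divided by mass (scalar)
(B) F⃗ = ma⃗: LHS [L M T^-2], RHS [L M T^-2] ✓ — Force and acceleration are vectors, mass is a scalar
(C) v⃗ = d⃗·t: LHS [L T^-1], RHS [L T] ✗ — velocity is displacement per time; should be d⃗/t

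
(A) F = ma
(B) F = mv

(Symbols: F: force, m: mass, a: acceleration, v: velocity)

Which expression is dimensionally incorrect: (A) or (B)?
(B)

(A) F = ma: LHS [L M T^-2], RHS [L M T^-2] ✓
(B) F = mv: LHS [L M T^-2], RHS [L M T^-1] ✗

Expression (B) F = mv is dimensionally incorrect.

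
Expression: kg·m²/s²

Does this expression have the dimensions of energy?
Yes

The expression kg·m²/s² has dimensions [L^2 M T^-2], which is exactly energy [L^2 M T^-2].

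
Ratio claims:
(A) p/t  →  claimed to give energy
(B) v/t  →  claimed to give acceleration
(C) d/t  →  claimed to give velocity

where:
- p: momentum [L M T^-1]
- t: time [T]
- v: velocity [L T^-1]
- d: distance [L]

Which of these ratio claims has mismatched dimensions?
(A) p/t does not give energy

(A) p/t: [L M T^-2] ≠ energy [L^2 M T^-2] ✗
(B) v/t: [L T^-2] = acceleration [L T^-2] ✓
(C) d/t: [L T^-1] = velocity [L T^-1] ✓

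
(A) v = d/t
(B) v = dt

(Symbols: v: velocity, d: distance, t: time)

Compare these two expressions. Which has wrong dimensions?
(B)

(A) v = d/t: LHS [L T^-1], RHS [L T^-1] ✓
(B) v = dt: LHS [L T^-1], RHS [L T] ✗

Expression (B) v = dt is dimensionally incorrect.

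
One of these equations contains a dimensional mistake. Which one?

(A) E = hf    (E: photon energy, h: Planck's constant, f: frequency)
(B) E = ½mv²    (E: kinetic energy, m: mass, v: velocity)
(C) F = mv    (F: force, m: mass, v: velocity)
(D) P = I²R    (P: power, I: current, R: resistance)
(C) F = mv

The equation (C) F = mv is dimensionally incorrect.

LHS (F): [L M T^-2]
RHS (mv): [L M T^-1] ✗

The dimensions do not match. The other three equations balance.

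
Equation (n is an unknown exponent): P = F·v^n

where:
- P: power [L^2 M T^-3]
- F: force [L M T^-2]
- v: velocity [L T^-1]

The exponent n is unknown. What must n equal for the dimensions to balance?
n = 1

P has dimensions [L^2 M T^-3]; v has dimensions [L T^-1].
The rest of the RHS has dimensions [L M T^-2], so v^n must supply [L T^-1].
With n = 1: F·v^1 has dimensions [L^2 M T^-3], matching the LHS ✓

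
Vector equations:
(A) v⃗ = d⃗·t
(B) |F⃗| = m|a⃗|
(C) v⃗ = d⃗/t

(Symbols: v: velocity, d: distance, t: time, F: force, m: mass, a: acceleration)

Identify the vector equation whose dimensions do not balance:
(A) v⃗ = d⃗·t

(A) v⃗ = d⃗·t: LHS [L T^-1], RHS [L T] ✗ — velocity is displacement per time; should be d⃗/t
(B) |F⃗| = m|a⃗|: LHS [L M T^-2], RHS [L M T^-2] ✓ — magnitudes of vectors are scalars
(C) v⃗ = d⃗/t: LHS [L T^-1], RHS [L T^-1] ✓ — displacement (vector) divided by time (scalar)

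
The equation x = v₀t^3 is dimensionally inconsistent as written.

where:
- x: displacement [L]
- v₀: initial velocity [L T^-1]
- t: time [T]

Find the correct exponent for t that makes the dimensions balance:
The exponent of t should be 1: x = v₀t

The LHS x has dimensions [L]; t has dimensions [T].
As written, the RHS v₀t^3 (exponent 3 on t) has dimensions [L T^2], which does not match.
With exponent 1, the RHS v₀t has dimensions [L], matching the LHS.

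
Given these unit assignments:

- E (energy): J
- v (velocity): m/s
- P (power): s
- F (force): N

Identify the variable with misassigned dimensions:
P

The variable P (power) should have units W, not s.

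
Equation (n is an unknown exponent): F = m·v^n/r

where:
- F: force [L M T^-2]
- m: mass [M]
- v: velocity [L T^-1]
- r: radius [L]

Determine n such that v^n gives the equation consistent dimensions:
n = 2

F has dimensions [L M T^-2]; v has dimensions [L T^-1].
The rest of the RHS has dimensions [L^-1 M], so v^n must supply [L^2 T^-2].
With n = 2: m·v^2/r has dimensions [L M T^-2], matching the LHS ✓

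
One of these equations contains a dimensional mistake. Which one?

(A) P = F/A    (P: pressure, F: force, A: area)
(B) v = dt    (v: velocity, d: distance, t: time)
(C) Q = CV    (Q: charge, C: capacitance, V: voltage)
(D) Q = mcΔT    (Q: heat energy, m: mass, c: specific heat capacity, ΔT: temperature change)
(B) v = dt

The equation (B) v = dt is dimensionally incorrect.

LHS (v): [L T^-1]
RHS (dt): [L T] ✗

The dimensions do not match. The other three equations balance.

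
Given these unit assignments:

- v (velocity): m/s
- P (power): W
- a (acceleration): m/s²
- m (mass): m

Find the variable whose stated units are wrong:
m

The variable m (mass) should have units kg, not m.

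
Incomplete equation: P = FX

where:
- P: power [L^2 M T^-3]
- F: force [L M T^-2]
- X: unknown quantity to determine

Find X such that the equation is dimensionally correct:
X = v (velocity), dimensions [L T^-1]

P has dimensions [L^2 M T^-3]; the rest of the RHS (F) has dimensions [L M T^-2].
So X must have dimensions [L T^-1] — X = v (velocity).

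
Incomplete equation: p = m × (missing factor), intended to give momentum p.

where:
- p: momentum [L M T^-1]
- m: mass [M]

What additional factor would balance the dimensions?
v (velocity), dimensions [L T^-1]

p has dimensions [L M T^-1] and m has dimensions [M].
The missing factor must have dimensions [L M T^-1] / [M] = [L T^-1], i.e. velocity (v).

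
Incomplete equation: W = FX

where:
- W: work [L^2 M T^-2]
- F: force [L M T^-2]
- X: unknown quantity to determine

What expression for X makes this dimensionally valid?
X = d (distance), dimensions [L]

W has dimensions [L^2 M T^-2]; the rest of the RHS (F) has dimensions [L M T^-2].
So X must have dimensions [L] — X = d (distance).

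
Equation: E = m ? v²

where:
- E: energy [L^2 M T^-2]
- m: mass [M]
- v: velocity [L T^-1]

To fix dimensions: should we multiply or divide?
multiplication (×): E = m × v²

E [L^2 M T^-2]; m [M]; v² [L^2 T^-2].
m × v² → [L^2 M T^-2] ✓
m ÷ v² → [L^-2 M T^2] ✗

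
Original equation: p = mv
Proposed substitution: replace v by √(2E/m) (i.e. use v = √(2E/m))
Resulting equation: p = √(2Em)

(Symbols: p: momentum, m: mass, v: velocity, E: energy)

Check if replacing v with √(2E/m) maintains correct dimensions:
Yes

[v] = [L T^-1] and [√(2E/m)] = [L T^-1]. These match, so the substitution replaces a quantity by one of the same dimensions and the result p = √(2Em) has LHS [L M T^-1] vs RHS [L M T^-1] — still consistent.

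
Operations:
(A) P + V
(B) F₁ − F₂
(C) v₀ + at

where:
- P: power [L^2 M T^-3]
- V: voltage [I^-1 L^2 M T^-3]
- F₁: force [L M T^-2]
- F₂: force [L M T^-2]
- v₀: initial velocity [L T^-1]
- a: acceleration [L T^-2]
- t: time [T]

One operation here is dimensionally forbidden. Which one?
(A) P + V

(A) P + V: P [L^2 M T^-3] and V [I^-1 L^2 M T^-3] — different dimensions cannot be added/subtracted ✗
(B) F₁ − F₂: F₁ [L M T^-2] and F₂ [L M T^-2] — same dimensions ✓
(C) v₀ + at: v₀ [L T^-1] and at [L T^-1] — same dimensions ✓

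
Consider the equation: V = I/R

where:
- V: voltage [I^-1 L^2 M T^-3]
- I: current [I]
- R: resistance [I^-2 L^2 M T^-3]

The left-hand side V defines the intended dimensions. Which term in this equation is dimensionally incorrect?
The right-hand side term I/R

V has dimensions [I^-1 L^2 M T^-3], but I/R has dimensions [I^3 L^-2 M^-1 T^3], so the term I/R is dimensionally wrong for V.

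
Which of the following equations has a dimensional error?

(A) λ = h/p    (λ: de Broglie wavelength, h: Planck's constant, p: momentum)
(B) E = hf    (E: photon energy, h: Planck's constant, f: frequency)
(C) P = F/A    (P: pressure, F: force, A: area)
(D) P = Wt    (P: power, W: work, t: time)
(D) P = Wt

The equation (D) P = Wt is dimensionally incorrect.

LHS (P): [L^2 M T^-3]
RHS (Wt): [L^2 M T^-1] ✗

The dimensions do not match. The other three equations balance.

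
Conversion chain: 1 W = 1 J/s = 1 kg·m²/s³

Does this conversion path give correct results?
The chain is correct (no errors).

Correct: Watt is Joule per second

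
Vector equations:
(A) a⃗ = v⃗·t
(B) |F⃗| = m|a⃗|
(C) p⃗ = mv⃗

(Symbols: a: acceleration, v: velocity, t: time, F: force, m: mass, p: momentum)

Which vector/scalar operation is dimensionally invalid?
(A) a⃗ = v⃗·t

(A) a⃗ = v⃗·t: LHS [L T^-2], RHS [L] ✗ — acceleration is velocity per time; should be v⃗/t
(B) |F⃗| = m|a⃗|: LHS [L M T^-2], RHS [L M T^-2] ✓ — magnitudes of vectors are scalars
(C) p⃗ = mv⃗: LHS [L M T^-1], RHS [L M T^-1] ✓ — mass (scalar) times velocity (vector)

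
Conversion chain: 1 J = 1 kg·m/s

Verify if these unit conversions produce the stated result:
The chain is incorrect (it contains an error).

Incorrect: Joule is kg·m²/s², not kg·m/s (that is momentum)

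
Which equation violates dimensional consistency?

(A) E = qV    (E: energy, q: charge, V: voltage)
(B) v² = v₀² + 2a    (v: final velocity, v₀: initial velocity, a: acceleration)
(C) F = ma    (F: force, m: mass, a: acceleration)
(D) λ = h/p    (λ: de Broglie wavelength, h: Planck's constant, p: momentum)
(B) v² = v₀² + 2a

The equation (B) v² = v₀² + 2a is dimensionally incorrect.

LHS (v²): [L^2 T^-2]
RHS terms:
  - v₀²: [L^2 T^-2] ✓
  - 2a: [L T^-2] ✗ (does not match LHS)

The dimensions do not match. The other three equations balance.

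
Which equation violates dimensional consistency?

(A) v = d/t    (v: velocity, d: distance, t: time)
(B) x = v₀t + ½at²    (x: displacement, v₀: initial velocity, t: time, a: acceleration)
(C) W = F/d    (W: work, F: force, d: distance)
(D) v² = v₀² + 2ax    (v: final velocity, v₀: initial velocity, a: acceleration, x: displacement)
(C) W = F/d

The equation (C) W = F/d is dimensionally incorrect.

LHS (W): [L^2 M T^-2]
RHS (F/d): [M T^-2] ✗

The dimensions do not match. The other three equations balance.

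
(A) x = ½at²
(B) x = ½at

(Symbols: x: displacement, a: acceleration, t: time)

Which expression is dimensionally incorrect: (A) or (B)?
(B)

(A) x = ½at²: LHS [L], RHS [L] ✓
(B) x = ½at: LHS [L], RHS [L T^-1] ✗

Expression (B) x = ½at is dimensionally incorrect.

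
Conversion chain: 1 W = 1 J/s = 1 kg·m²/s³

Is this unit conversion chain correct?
The chain is correct (no errors).

Correct: Watt is Joule per second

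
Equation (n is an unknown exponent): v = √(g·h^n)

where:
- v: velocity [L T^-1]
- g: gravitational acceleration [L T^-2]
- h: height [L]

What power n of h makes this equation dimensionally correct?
n = 1

v has dimensions [L T^-1]; h has dimensions [L].
With n = 1: √(g·h^1) has dimensions [L T^-1], matching the LHS ✓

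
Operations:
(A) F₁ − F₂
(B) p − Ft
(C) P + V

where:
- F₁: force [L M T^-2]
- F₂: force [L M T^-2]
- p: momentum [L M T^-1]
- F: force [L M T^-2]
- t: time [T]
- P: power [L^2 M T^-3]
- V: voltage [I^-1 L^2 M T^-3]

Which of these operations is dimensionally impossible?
(C) P + V

(A) F₁ − F₂: F₁ [L M T^-2] and F₂ [L M T^-2] — same dimensions ✓
(B) p − Ft: p [L M T^-1] and Ft [L M T^-1] — same dimensions ✓
(C) P + V: P [L^2 M T^-3] and V [I^-1 L^2 M T^-3] — different dimensions cannot be added/subtracted ✗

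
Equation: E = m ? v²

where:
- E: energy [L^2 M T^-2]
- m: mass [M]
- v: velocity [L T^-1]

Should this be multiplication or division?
multiplication (×): E = m × v²

E [L^2 M T^-2]; m [M]; v² [L^2 T^-2].
m × v² → [L^2 M T^-2] ✓
m ÷ v² → [L^-2 M T^2] ✗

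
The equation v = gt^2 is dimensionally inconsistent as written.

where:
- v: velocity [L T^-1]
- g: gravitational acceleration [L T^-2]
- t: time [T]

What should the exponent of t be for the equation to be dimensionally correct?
The exponent of t should be 1: v = gt

The LHS v has dimensions [L T^-1]; t has dimensions [T].
As written, the RHS gt^2 (exponent 2 on t) has dimensions [L], which does not match.
With exponent 1, the RHS gt has dimensions [L T^-1], matching the LHS.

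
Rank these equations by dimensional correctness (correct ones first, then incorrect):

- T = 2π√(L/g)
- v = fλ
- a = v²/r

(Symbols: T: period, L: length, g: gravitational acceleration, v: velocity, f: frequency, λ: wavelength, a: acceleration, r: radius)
Dimensionally correct: T = 2π√(L/g), v = fλ, a = v²/r
Dimensionally incorrect: none
Ordered (correct first, then incorrect): T = 2π√(L/g), v = fλ, a = v²/r

- T = 2π√(L/g): LHS [T], RHS [T] → correct ✓
- v = fλ: LHS [L T^-1], RHS [L T^-1] → correct ✓
- a = v²/r: LHS [L T^-2], RHS [L T^-2] → correct ✓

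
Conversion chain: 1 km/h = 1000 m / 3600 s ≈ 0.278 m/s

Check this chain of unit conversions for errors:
The chain is correct (no errors).

Correct: 1 km = 1000 m, 1 h = 3600 s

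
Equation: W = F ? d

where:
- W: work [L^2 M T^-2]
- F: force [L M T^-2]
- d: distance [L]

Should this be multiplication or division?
multiplication (×): W = F × d

W [L^2 M T^-2]; F [L M T^-2]; d [L].
F × d → [L^2 M T^-2] ✓
F ÷ d → [M T^-2] ✗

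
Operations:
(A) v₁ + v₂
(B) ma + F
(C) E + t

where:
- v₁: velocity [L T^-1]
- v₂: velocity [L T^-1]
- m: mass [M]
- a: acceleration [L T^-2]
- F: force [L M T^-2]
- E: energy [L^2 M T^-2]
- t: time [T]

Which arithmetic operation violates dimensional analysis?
(C) E + t

(A) v₁ + v₂: v₁ [L T^-1] and v₂ [L T^-1] — same dimensions ✓
(B) ma + F: ma [L M T^-2] and F [L M T^-2] — same dimensions ✓
(C) E + t: E [L^2 M T^-2] and t [T] — different dimensions cannot be added/subtracted ✗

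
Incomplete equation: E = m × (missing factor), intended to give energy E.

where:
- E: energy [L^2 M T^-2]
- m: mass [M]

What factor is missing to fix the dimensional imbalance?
v² (velocity squared), dimensions [L^2 T^-2]

E has dimensions [L^2 M T^-2] and m has dimensions [M].
The missing factor must have dimensions [L^2 M T^-2] / [M] = [L^2 T^-2], i.e. velocity squared (v²).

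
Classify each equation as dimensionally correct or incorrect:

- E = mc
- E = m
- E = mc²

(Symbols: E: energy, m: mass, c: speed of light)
Dimensionally correct: E = mc²
Dimensionally incorrect: E = mc, E = m
Ordered (correct first, then incorrect): E = mc², E = mc, E = m

- E = mc: LHS [L^2 M T^-2], RHS [L M T^-1] → incorrect ✗
- E = m: LHS [L^2 M T^-2], RHS [M] → incorrect ✗
- E = mc²: LHS [L^2 M T^-2], RHS [L^2 M T^-2] → correct ✓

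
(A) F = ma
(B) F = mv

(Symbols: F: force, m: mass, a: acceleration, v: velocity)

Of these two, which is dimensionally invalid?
(B)

(A) F = ma: LHS [L M T^-2], RHS [L M T^-2] ✓
(B) F = mv: LHS [L M T^-2], RHS [L M T^-1] ✗

Expression (B) F = mv is dimensionally incorrect.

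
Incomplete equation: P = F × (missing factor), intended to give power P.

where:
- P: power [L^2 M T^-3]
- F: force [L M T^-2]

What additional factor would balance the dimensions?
v (velocity), dimensions [L T^-1]

P has dimensions [L^2 M T^-3] and F has dimensions [L M T^-2].
The missing factor must have dimensions [L^2 M T^-3] / [L M T^-2] = [L T^-1], i.e. velocity (v).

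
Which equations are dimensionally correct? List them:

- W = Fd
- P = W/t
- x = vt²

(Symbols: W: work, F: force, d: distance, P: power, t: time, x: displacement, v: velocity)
Dimensionally correct: W = Fd, P = W/t
Dimensionally incorrect: x = vt²
Ordered (correct first, then incorrect): W = Fd, P = W/t, x = vt²

- W = Fd: LHS [L^2 M T^-2], RHS [L^2 M T^-2] → correct ✓
- P = W/t: LHS [L^2 M T^-3], RHS [L^2 M T^-3] → correct ✓
- x = vt²: LHS [L], RHS [L T] → incorrect ✗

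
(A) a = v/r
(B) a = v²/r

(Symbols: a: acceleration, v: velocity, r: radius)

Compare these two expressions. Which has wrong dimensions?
(A)

(A) a = v/r: LHS [L T^-2], RHS [T^-1] ✗
(B) a = v²/r: LHS [L T^-2], RHS [L T^-2] ✓

Expression (A) a = v/r is dimensionally incorrect.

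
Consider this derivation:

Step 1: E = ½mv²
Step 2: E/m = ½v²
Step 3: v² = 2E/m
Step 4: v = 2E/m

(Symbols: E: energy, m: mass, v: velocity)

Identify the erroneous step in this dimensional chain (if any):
Step 4

Step 1: E = ½mv² → LHS [L^2 M T^-2], RHS [L^2 M T^-2] ✓
Step 2: E/m = ½v² → LHS [L^2 T^-2], RHS [L^2 T^-2] ✓
Step 3: v² = 2E/m → LHS [L^2 T^-2], RHS [L^2 T^-2] ✓
Step 4: v = 2E/m → LHS [L T^-1], RHS [L^2 T^-2] ✗

The first dimensional inconsistency appears in step 4: v = 2E/m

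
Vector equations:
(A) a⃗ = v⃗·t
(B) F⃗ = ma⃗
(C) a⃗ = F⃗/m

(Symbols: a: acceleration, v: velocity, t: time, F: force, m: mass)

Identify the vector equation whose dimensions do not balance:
(A) a⃗ = v⃗·t

(A) a⃗ = v⃗·t: LHS [L T^-2], RHS [L] ✗ — acceleration is velocity per time; should be v⃗/t
(B) F⃗ = ma⃗: LHS [L M T^-2], RHS [L M T^-2] ✓ — Force and acceleration are vectors, mass is a scalar
(C) a⃗ = F⃗/m: LHS [L T^-2], RHS [L T^-2] ✓ — force (vector) divided by mass (scalar)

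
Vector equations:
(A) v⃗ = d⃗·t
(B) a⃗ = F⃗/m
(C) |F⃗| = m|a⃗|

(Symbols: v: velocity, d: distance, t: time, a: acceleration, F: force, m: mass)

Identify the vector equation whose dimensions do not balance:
(A) v⃗ = d⃗·t

(A) v⃗ = d⃗·t: LHS [L T^-1], RHS [L T] ✗ — velocity is displacement per time; should be d⃗/t
(B) a⃗ = F⃗/m: LHS [L T^-2], RHS [L T^-2] ✓ — force (vector) divided by mass (scalar)
(C) |F⃗| = m|a⃗|: LHS [L M T^-2], RHS [L M T^-2] ✓ — magnitudes of vectors are scalars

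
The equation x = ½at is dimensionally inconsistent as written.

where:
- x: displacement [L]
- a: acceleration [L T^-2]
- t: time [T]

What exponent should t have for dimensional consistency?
The exponent of t should be 2: x = ½at^2

The LHS x has dimensions [L]; t has dimensions [T].
As written, the RHS ½at (exponent 1 on t) has dimensions [L T^-1], which does not match.
With exponent 2, the RHS ½at^2 has dimensions [L], matching the LHS.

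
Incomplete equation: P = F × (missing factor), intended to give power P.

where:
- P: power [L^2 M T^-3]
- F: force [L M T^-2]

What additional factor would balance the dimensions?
v (velocity), dimensions [L T^-1]

P has dimensions [L^2 M T^-3] and F has dimensions [L M T^-2].
The missing factor must have dimensions [L^2 M T^-3] / [L M T^-2] = [L T^-1], i.e. velocity (v).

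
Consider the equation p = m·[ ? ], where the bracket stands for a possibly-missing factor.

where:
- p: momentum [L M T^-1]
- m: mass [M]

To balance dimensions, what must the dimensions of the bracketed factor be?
[L T^-1] — velocity (e.g. v)

p has dimensions [L M T^-1]; m has dimensions [M].
The bracketed factor must supply [L M T^-1] / [M] = [L T^-1].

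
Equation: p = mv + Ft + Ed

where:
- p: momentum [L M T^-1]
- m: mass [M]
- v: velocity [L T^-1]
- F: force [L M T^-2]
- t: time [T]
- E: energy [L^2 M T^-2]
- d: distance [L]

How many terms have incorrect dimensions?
1

LHS p: [L M T^-1]
- mv: [L M T^-1] ✓
- Ft: [L M T^-1] ✓
- Ed: [L^3 M T^-2] ✗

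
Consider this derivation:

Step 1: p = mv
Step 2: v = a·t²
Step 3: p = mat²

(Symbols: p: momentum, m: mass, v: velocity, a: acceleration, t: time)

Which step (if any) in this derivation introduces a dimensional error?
Step 2

Step 1: p = mv → LHS [L M T^-1], RHS [L M T^-1] ✓
Step 2: v = a·t² → LHS [L T^-1], RHS [L] ✗

The first dimensional inconsistency appears in step 2: v = a·t²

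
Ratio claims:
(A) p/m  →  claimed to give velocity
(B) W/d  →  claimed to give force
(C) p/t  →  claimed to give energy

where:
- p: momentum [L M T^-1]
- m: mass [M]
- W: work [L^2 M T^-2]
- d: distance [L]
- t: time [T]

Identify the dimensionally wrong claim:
(C) p/t does not give energy

(A) p/m: [L T^-1] = velocity [L T^-1] ✓
(B) W/d: [L M T^-2] = force [L M T^-2] ✓
(C) p/t: [L M T^-2] ≠ energy [L^2 M T^-2] ✗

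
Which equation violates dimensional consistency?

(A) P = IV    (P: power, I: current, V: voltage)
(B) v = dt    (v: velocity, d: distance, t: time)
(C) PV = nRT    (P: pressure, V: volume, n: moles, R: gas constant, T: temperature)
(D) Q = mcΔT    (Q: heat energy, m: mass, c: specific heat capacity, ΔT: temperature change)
(B) v = dt

The equation (B) v = dt is dimensionally incorrect.

LHS (v): [L T^-1]
RHS (dt): [L T] ✗

The dimensions do not match. The other three equations balance.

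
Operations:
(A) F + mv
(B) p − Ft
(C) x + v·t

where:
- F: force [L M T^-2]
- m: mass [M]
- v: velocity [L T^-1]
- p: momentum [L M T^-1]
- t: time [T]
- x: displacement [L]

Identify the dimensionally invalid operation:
(A) F + mv

(A) F + mv: F [L M T^-2] and mv [L M T^-1] — different dimensions cannot be added/subtracted ✗
(B) p − Ft: p [L M T^-1] and Ft [L M T^-1] — same dimensions ✓
(C) x + v·t: x [L] and v·t [L] — same dimensions ✓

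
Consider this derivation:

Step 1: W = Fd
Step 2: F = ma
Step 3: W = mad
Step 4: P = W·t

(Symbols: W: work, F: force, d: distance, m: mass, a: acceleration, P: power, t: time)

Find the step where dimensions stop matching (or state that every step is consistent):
Step 4

Step 1: W = Fd → LHS [L^2 M T^-2], RHS [L^2 M T^-2] ✓
Step 2: F = ma → LHS [L M T^-2], RHS [L M T^-2] ✓
Step 3: W = mad → LHS [L^2 M T^-2], RHS [L^2 M T^-2] ✓
Step 4: P = W·t → LHS [L^2 M T^-3], RHS [L^2 M T^-1] ✗

The first dimensional inconsistency appears in step 4: P = W·t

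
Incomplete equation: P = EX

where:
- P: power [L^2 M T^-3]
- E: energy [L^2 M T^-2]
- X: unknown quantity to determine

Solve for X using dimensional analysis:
X = f (inverse time / frequency (1/t)), dimensions [T^-1]

P has dimensions [L^2 M T^-3]; the rest of the RHS (E) has dimensions [L^2 M T^-2].
So X must have dimensions [T^-1] — X = f (inverse time / frequency (1/t)).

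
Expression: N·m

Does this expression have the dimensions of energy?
Yes

The expression N·m has dimensions [L^2 M T^-2], which is exactly energy [L^2 M T^-2].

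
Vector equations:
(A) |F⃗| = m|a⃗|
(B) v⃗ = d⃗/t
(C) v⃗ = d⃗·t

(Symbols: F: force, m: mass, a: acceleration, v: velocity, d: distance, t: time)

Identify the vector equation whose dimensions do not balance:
(C) v⃗ = d⃗·t

(A) |F⃗| = m|a⃗|: LHS [L M T^-2], RHS [L M T^-2] ✓ — magnitudes of vectors are scalars
(B) v⃗ = d⃗/t: LHS [L T^-1], RHS [L T^-1] ✓ — displacement (vector) divided by time (scalar)
(C) v⃗ = d⃗·t: LHS [L T^-1], RHS [L T] ✗ — velocity is displacement per time; should be d⃗/t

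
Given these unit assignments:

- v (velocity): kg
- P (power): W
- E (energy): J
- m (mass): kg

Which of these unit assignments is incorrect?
v

The variable v (velocity) should have units m/s, not kg.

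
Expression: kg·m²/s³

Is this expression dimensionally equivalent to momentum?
No

The expression kg·m²/s³ has dimensions [L^2 M T^-3], but momentum has dimensions [L M T^-1].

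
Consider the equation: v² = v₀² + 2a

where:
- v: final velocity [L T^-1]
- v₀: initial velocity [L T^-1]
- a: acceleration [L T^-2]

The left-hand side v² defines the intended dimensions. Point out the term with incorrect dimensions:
The term 2a

Checking each RHS term against the LHS:
- v₀²: [L^2 T^-2] — matches v² [L^2 T^-2] ✓
- 2a: [L T^-2] — does NOT match v² [L^2 T^-2] ✗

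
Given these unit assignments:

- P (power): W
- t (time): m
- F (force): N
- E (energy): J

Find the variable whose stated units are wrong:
t

The variable t (time) should have units s, not m.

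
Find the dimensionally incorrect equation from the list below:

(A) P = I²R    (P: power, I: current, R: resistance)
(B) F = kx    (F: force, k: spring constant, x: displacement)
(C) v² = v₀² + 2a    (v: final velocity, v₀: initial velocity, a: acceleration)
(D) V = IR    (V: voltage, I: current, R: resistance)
(C) v² = v₀² + 2a

The equation (C) v² = v₀² + 2a is dimensionally incorrect.

LHS (v²): [L^2 T^-2]
RHS terms:
  - v₀²: [L^2 T^-2] ✓
  - 2a: [L T^-2] ✗ (does not match LHS)

The dimensions do not match. The other three equations balance.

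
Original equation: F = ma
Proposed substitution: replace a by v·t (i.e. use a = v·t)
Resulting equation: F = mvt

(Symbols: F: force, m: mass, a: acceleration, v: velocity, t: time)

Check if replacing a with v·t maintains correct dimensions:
No

[a] = [L T^-2] and [v·t] = [L]. These differ, so the substitution replaces a quantity by one of different dimensions and the result F = mvt has LHS [L M T^-2] vs RHS [L M] — inconsistent.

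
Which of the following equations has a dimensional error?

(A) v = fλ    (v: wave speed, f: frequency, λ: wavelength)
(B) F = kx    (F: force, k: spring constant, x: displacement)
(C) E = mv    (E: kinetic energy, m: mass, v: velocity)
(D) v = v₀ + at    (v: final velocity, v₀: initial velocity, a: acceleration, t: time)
(C) E = mv

The equation (C) E = mv is dimensionally incorrect.

LHS (E): [L^2 M T^-2]
RHS (mv): [L M T^-1] ✗

The dimensions do not match. The other three equations balance.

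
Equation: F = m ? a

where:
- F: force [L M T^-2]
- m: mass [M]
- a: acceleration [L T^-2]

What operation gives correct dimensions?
multiplication (×): F = m × a

F [L M T^-2]; m [M]; a [L T^-2].
m × a → [L M T^-2] ✓
m ÷ a → [L^-1 M T^2] ✗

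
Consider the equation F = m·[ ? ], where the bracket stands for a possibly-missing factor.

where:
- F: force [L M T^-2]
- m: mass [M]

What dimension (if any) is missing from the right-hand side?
[L T^-2] — acceleration (e.g. a)

F has dimensions [L M T^-2]; m has dimensions [M].
The bracketed factor must supply [L M T^-2] / [M] = [L T^-2].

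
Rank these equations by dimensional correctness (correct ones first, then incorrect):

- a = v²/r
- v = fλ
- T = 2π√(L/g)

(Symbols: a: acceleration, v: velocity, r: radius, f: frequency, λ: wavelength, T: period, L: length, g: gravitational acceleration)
Dimensionally correct: a = v²/r, v = fλ, T = 2π√(L/g)
Dimensionally incorrect: none
Ordered (correct first, then incorrect): a = v²/r, v = fλ, T = 2π√(L/g)

- a = v²/r: LHS [L T^-2], RHS [L T^-2] → correct ✓
- v = fλ: LHS [L T^-1], RHS [L T^-1] → correct ✓
- T = 2π√(L/g): LHS [T], RHS [T] → correct ✓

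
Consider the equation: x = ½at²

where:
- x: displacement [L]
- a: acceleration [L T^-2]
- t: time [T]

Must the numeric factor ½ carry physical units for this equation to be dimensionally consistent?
No

x has dimensions [L] and at² already has dimensions [L], so the equation balances without ½ contributing any dimensions. ½ is a pure (dimensionless) number; changing or removing it would not affect dimensional consistency.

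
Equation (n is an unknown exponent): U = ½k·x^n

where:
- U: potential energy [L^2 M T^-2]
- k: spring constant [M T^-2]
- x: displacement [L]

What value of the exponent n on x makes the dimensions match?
n = 2

U has dimensions [L^2 M T^-2]; x has dimensions [L].
The rest of the RHS has dimensions [M T^-2], so x^n must supply [L^2].
With n = 2: ½k·x^2 has dimensions [L^2 M T^-2], matching the LHS ✓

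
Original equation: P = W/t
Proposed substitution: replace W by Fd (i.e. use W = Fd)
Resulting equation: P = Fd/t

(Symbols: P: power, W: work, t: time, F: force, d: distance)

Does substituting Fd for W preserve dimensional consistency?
Yes

[W] = [L^2 M T^-2] and [Fd] = [L^2 M T^-2]. These match, so the substitution replaces a quantity by one of the same dimensions and the result P = Fd/t has LHS [L^2 M T^-3] vs RHS [L^2 M T^-3] — still consistent.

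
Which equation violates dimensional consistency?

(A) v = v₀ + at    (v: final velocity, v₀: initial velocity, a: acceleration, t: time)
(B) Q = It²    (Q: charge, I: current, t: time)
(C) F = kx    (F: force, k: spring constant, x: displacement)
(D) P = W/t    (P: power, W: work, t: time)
(B) Q = It²

The equation (B) Q = It² is dimensionally incorrect.

LHS (Q): [I T]
RHS (It²): [I T^2] ✗

The dimensions do not match. The other three equations balance.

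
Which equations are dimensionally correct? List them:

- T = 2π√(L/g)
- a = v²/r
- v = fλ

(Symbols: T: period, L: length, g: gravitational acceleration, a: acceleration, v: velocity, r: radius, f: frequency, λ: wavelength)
Dimensionally correct: T = 2π√(L/g), a = v²/r, v = fλ
Dimensionally incorrect: none
Ordered (correct first, then incorrect): T = 2π√(L/g), a = v²/r, v = fλ

- T = 2π√(L/g): LHS [T], RHS [T] → correct ✓
- a = v²/r: LHS [L T^-2], RHS [L T^-2] → correct ✓
- v = fλ: LHS [L T^-1], RHS [L T^-1] → correct ✓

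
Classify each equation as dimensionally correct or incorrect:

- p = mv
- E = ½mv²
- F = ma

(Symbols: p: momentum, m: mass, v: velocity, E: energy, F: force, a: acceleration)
Dimensionally correct: p = mv, E = ½mv², F = ma
Dimensionally incorrect: none
Ordered (correct first, then incorrect): p = mv, E = ½mv², F = ma

- p = mv: LHS [L M T^-1], RHS [L M T^-1] → correct ✓
- E = ½mv²: LHS [L^2 M T^-2], RHS [L^2 M T^-2] → correct ✓
- F = ma: LHS [L M T^-2], RHS [L M T^-2] → correct ✓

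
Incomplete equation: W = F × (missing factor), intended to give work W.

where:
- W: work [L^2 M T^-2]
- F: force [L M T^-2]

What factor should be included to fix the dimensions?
d (distance), dimensions [L]

W has dimensions [L^2 M T^-2] and F has dimensions [L M T^-2].
The missing factor must have dimensions [L^2 M T^-2] / [L M T^-2] = [L], i.e. distance (d).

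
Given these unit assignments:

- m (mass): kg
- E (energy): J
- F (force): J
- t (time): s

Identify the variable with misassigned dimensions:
F

The variable F (force) should have units N, not J.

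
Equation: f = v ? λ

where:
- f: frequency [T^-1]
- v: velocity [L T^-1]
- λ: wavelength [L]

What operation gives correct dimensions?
division (÷): f = v ÷ λ

f [T^-1]; v [L T^-1]; λ [L].
v × λ → [L^2 T^-1] ✗
v ÷ λ → [T^-1] ✓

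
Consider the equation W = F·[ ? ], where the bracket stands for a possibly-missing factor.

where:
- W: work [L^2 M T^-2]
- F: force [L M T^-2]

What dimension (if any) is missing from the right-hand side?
[L] — length (e.g. a distance d)

W has dimensions [L^2 M T^-2]; F has dimensions [L M T^-2].
The bracketed factor must supply [L^2 M T^-2] / [L M T^-2] = [L].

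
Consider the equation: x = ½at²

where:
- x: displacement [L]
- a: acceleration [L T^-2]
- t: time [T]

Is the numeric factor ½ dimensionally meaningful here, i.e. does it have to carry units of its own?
No

x has dimensions [L] and at² already has dimensions [L], so the equation balances without ½ contributing any dimensions. ½ is a pure (dimensionless) number; changing or removing it would not affect dimensional consistency.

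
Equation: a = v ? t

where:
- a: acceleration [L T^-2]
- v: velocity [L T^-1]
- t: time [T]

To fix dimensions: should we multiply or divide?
division (÷): a = v ÷ t

a [L T^-2]; v [L T^-1]; t [T].
v × t → [L] ✗
v ÷ t → [L T^-2] ✓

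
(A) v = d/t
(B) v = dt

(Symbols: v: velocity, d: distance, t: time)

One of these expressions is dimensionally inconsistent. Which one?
(B)

(A) v = d/t: LHS [L T^-1], RHS [L T^-1] ✓
(B) v = dt: LHS [L T^-1], RHS [L T] ✗

Expression (B) v = dt is dimensionally incorrect.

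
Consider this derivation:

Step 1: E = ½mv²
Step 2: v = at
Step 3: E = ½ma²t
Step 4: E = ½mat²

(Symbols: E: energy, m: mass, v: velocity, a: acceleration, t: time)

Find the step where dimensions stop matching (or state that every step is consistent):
Step 3

Step 1: E = ½mv² → LHS [L^2 M T^-2], RHS [L^2 M T^-2] ✓
Step 2: v = at → LHS [L T^-1], RHS [L T^-1] ✓
Step 3: E = ½ma²t → LHS [L^2 M T^-2], RHS [L^2 M T^-3] ✗

The first dimensional inconsistency appears in step 3: E = ½ma²t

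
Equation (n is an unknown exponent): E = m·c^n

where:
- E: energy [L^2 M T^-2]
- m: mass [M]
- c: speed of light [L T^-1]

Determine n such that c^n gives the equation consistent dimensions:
n = 2

E has dimensions [L^2 M T^-2]; c has dimensions [L T^-1].
The rest of the RHS has dimensions [M], so c^n must supply [L^2 T^-2].
With n = 2: m·c^2 has dimensions [L^2 M T^-2], matching the LHS ✓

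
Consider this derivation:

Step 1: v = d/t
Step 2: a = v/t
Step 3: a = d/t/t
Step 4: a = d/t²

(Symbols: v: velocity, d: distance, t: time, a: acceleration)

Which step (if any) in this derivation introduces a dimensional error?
No step introduces an error — all steps are dimensionally consistent.

Step 1: v = d/t → LHS [L T^-1], RHS [L T^-1] ✓
Step 2: a = v/t → LHS [L T^-2], RHS [L T^-2] ✓
Step 3: a = d/t/t → LHS [L T^-2], RHS [L T^-2] ✓
Step 4: a = d/t² → LHS [L T^-2], RHS [L T^-2] ✓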